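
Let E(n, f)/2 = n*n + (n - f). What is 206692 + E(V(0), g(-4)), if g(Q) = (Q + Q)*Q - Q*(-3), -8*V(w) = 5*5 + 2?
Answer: 6613377/32 ≈ 2.0667e+5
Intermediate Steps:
V(w) = -27/8 (V(w) = -(5*5 + 2)/8 = -(25 + 2)/8 = -⅛*27 = -27/8)
g(Q) = 2*Q² + 3*Q (g(Q) = (2*Q)*Q - (-3)*Q = 2*Q² + 3*Q)
E(n, f) = -2*f + 2*n + 2*n² (E(n, f) = 2*(n*n + (n - f)) = 2*(n² + (n - f)) = 2*(n + n² - f) = -2*f + 2*n + 2*n²)
206692 + E(V(0), g(-4)) = 206692 + (-(-8)*(3 + 2*(-4)) + 2*(-27/8) + 2*(-27/8)²) = 206692 + (-(-8)*(3 - 8) - 27/4 + 2*(729/64)) = 206692 + (-(-8)*(-5) - 27/4 + 729/32) = 206692 + (-2*20 - 27/4 + 729/32) = 206692 + (-40 - 27/4 + 729/32) = 206692 - 767/32 = 6613377/32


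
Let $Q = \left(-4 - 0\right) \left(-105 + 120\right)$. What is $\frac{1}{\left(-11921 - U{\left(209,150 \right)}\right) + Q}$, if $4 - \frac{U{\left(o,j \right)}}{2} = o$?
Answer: $- \frac{1}{11571} \approx -8.6423 \cdot 10^{-5}$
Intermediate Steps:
$U{\left(o,j \right)} = 8 - 2 o$
$Q = -60$ ($Q = \left(-4 + 0\right) 15 = \left(-4\right) 15 = -60$)
$\frac{1}{\left(-11921 - U{\left(209,150 \right)}\right) + Q} = \frac{1}{\left(-11921 - \left(8 - 418\right)\right) - 60} = \frac{1}{\left(-11921 - -410\right) - 60} = \frac{1}{\left(-11921 + 410\right) - 60} = \frac{1}{-11511 - 60} = \frac{1}{-11571} = - \frac{1}{11571}$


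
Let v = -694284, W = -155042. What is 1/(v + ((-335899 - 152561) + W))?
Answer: -1/1337786 ≈ -7.4750e-7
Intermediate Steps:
1/(v + ((-335899 - 152561) + W)) = 1/(-694284 + ((-335899 - 152561) - 155042)) = 1/(-694284 + (-488460 - 155042)) = 1/(-694284 - 643502) = 1/(-1337786) = -1/1337786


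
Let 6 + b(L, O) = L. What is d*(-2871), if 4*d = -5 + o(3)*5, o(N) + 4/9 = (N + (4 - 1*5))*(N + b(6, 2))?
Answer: -65395/4 ≈ -16349.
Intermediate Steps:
b(L, O) = -6 + L
o(N) = -4/9 + N*(-1 + N) (o(N) = -4/9 + (N + (4 - 1*5))*(N + (-6 + 6)) = -4/9 + (N + (4 - 5))*(N + 0) = -4/9 + (N - 1)*N = -4/9 + (-1 + N)*N = -4/9 + N*(-1 + N))
d = 205/36 (d = (-5 + (-4/9 + 3² - 1*3)*5)/4 = (-5 + (-4/9 + 9 - 3)*5)/4 = (-5 + (50/9)*5)/4 = (-5 + 250/9)/4 = (¼)*(205/9) = 205/36 ≈ 5.6944)
d*(-2871) = (205/36)*(-2871) = -65395/4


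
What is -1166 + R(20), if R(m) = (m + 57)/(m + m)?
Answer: -46563/40 ≈ -1164.1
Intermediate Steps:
R(m) = (57 + m)/(2*m) (R(m) = (57 + m)/((2*m)) = (57 + m)*(1/(2*m)) = (57 + m)/(2*m))
-1166 + R(20) = -1166 + (1/2)*(57 + 20)/20 = -1166 + (1/2)*(1/20)*77 = -1166 + 77/40 = -46563/40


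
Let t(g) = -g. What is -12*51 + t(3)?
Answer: -615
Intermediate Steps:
-12*51 + t(3) = -12*51 - 1*3 = -612 - 3 = -615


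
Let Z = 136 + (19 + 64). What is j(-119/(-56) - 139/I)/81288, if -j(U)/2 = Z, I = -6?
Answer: -73/13548 ≈ -0.0053883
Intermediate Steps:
Z = 219 (Z = 136 + 83 = 219)
j(U) = -438 (j(U) = -2*219 = -438)
j(-119/(-56) - 139/I)/81288 = -438/81288 = -438*1/81288 = -73/13548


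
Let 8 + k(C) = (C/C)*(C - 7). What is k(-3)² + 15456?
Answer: 15780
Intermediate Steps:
k(C) = -15 + C (k(C) = -8 + (C/C)*(C - 7) = -8 + 1*(-7 + C) = -8 + (-7 + C) = -15 + C)
k(-3)² + 15456 = (-15 - 3)² + 15456 = (-18)² + 15456 = 324 + 15456 = 15780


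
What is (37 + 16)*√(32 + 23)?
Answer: 53*√55 ≈ 393.06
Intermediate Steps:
(37 + 16)*√(32 + 23) = 53*√55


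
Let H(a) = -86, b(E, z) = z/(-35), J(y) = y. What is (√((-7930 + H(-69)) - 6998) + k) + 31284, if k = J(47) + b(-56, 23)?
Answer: 1096562/35 + I*√15014 ≈ 31330.0 + 122.53*I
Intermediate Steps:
b(E, z) = -z/35 (b(E, z) = z*(-1/35) = -z/35)
k = 1622/35 (k = 47 - 1/35*23 = 47 - 23/35 = 1622/35 ≈ 46.343)
(√((-7930 + H(-69)) - 6998) + k) + 31284 = (√((-7930 - 86) - 6998) + 1622/35) + 31284 = (√(-8016 - 6998) + 1622/35) + 31284 = (√(-15014) + 1622/35) + 31284 = (I*√15014 + 1622/35) + 31284 = (1622/35 + I*√15014) + 31284 = 1096562/35 + I*√15014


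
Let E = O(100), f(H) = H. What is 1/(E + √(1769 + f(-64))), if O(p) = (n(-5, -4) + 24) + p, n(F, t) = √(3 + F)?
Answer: 1/(124 + √1705 + I*√2) ≈ 0.0060495 - 5.176e-5*I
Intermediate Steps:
O(p) = 24 + p + I*√2 (O(p) = (√(3 - 5) + 24) + p = (√(-2) + 24) + p = (I*√2 + 24) + p = (24 + I*√2) + p = 24 + p + I*√2)
E = 124 + I*√2 (E = 24 + 100 + I*√2 = 124 + I*√2 ≈ 124.0 + 1.4142*I)
1/(E + √(1769 + f(-64))) = 1/((124 + I*√2) + √(1769 - 64)) = 1/((124 + I*√2) + √1705) = 1/(124 + √1705 + I*√2)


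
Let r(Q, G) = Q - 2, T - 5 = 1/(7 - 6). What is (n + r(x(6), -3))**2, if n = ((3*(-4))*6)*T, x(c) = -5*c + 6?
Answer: 209764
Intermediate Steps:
x(c) = 6 - 5*c
T = 6 (T = 5 + 1/(7 - 6) = 5 + 1/1 = 5 + 1 = 6)
r(Q, G) = -2 + Q
n = -432 (n = ((3*(-4))*6)*6 = -12*6*6 = -72*6 = -432)
(n + r(x(6), -3))**2 = (-432 + (-2 + (6 - 5*6)))**2 = (-432 + (-2 + (6 - 30)))**2 = (-432 + (-2 - 24))**2 = (-432 - 26)**2 = (-458)**2 = 209764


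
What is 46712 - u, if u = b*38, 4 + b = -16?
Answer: 47472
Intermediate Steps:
b = -20 (b = -4 - 16 = -20)
u = -760 (u = -20*38 = -760)
46712 - u = 46712 - 1*(-760) = 46712 + 760 = 47472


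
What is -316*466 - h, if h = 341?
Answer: -147597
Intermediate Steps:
-316*466 - h = -316*466 - 1*341 = -147256 - 341 = -147597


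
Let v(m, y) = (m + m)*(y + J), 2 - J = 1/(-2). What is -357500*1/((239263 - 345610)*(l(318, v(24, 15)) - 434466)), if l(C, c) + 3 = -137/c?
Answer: -100100000/12937257784553 ≈ -7.7373e-6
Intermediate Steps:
J = 5/2 (J = 2 - 1/(-2) = 2 - 1*(-½) = 2 + ½ = 5/2 ≈ 2.5000)
v(m, y) = 2*m*(5/2 + y) (v(m, y) = (m + m)*(y + 5/2) = (2*m)*(5/2 + y) = 2*m*(5/2 + y))
l(C, c) = -3 - 137/c
-357500*1/((239263 - 345610)*(l(318, v(24, 15)) - 434466)) = -357500*1/((239263 - 345610)*((-3 - 137*1/(24*(5 + 2*15))) - 434466)) = -357500*(-1/(106347*((-3 - 137*1/(24*(5 + 30))) - 434466))) = -357500*(-1/(106347*((-3 - 137/(24*35)) - 434466))) = -357500*(-1/(106347*((-3 - 137/840) - 434466))) = -357500*(-1/(106347*(-2657/840 - 434466))) = -357500/((-364954097/840*(-106347))) = -357500/12937257784553/280 = -357500*280/12937257784553 = -100100000/12937257784553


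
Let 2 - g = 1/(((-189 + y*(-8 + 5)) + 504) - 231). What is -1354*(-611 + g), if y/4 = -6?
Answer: 64318385/78 ≈ 8.2460e+5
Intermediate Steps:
y = -24 (y = 4*(-6) = -24)
g = 311/156 (g = 2 - 1/(((-189 - 24*(-8 + 5)) + 504) - 231) = 2 - 1/(((-189 - 24*(-3)) + 504) - 231) = 2 - 1/(((-189 + 72) + 504) - 231) = 2 - 1/((-117 + 504) - 231) = 2 - 1/(387 - 231) = 2 - 1/156 = 311/156 ≈ 1.9936)
-1354*(-611 + g) = -1354*(-611 + 311/156) = -1354*(-95005/156) = 64318385/78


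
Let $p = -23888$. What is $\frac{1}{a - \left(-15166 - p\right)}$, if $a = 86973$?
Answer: $\frac{1}{78251} \approx 1.2779 \cdot 10^{-5}$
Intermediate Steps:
$\frac{1}{a - \left(-15166 - p\right)} = \frac{1}{86973 - \left(-15166 - -23888\right)} = \frac{1}{86973 - \left(-15166 + 23888\right)} = \frac{1}{86973 - 8722} = \frac{1}{78251}$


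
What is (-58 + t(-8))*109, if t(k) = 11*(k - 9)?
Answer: -26705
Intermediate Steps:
t(k) = -99 + 11*k (t(k) = 11*(-9 + k) = -99 + 11*k)
(-58 + t(-8))*109 = (-58 + (-99 + 11*(-8)))*109 = (-58 + (-99 - 88))*109 = (-58 - 187)*109 = -245*109 = -26705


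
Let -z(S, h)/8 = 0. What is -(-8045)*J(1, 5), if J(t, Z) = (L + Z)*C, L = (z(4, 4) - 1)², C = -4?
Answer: -193080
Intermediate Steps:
z(S, h) = 0 (z(S, h) = -8*0 = 0)
L = 1 (L = (0 - 1)² = (-1)² = 1)
J(t, Z) = -4 - 4*Z (J(t, Z) = (1 + Z)*(-4) = -4 - 4*Z)
-(-8045)*J(1, 5) = -(-8045)*(-4 - 4*5) = -(-8045)*(-4 - 20) = -(-8045)*(-24) = -1609*120 = -193080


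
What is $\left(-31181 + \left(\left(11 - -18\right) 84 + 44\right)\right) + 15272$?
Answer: $-13429$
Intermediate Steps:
$\left(-31181 + \left(\left(11 - -18\right) 84 + 44\right)\right) + 15272 = \left(-31181 + \left(\left(11 + 18\right) 84 + 44\right)\right) + 15272 = \left(-31181 + \left(29 \cdot 84 + 44\right)\right) + 15272 = \left(-31181 + \left(2436 + 44\right)\right) + 15272 = \left(-31181 + 2480\right) + 15272 = -28701 + 15272 = -13429$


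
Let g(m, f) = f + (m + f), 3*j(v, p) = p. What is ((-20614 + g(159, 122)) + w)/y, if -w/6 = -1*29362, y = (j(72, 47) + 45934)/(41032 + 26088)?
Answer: 31404306960/137849 ≈ 2.2782e+5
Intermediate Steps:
j(v, p) = p/3
g(m, f) = m + 2*f (g(m, f) = f + (f + m) = m + 2*f)
y = 137849/201360 (y = ((1/3)*47 + 45934)/(41032 + 26088) = (47/3 + 45934)/67120 = (137849/3)*(1/67120) = 137849/201360 ≈ 0.68459)
w = 176172 (w = -(-6)*29362 = -6*(-29362) = 176172)
((-20614 + g(159, 122)) + w)/y = ((-20614 + (159 + 2*122)) + 176172)/(137849/201360) = ((-20614 + (159 + 244)) + 176172)*(201360/137849) = ((-20614 + 403) + 176172)*(201360/137849) = (-20211 + 176172)*(201360/137849) = 155961*(201360/137849) = 31404306960/137849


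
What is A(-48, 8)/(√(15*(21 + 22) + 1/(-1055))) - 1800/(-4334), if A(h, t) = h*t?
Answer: 900/2167 - 192*√717900070/340237 ≈ -14.705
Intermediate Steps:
A(-48, 8)/(√(15*(21 + 22) + 1/(-1055))) - 1800/(-4334) = (-48*8)/(√(15*(21 + 22) + 1/(-1055))) - 1800/(-4334) = -384/√(15*43 - 1/1055) - 1800*(-1/4334) = -384/√(645 - 1/1055) + 900/2167 = -384*√717900070/680474 + 900/2167 = -192*√717900070/340237 + 900/2167 = 900/2167 - 192*√717900070/340237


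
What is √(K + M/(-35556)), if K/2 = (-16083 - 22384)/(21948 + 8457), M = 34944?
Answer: I*√28513021459602030/90090015 ≈ 1.8743*I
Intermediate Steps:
K = -76934/30405 (K = 2*((-16083 - 22384)/(21948 + 8457)) = 2*(-38467/30405) = -76934/30405 ≈ -2.5303)
√(K + M/(-35556)) = √(-76934/30405 + 34944/(-35556)) = √(-76934/30405 + 34944*(-1/35556)) = √(-76934/30405 - 2912/2963) = √(-316494802/90090015) = I*√28513021459602030/90090015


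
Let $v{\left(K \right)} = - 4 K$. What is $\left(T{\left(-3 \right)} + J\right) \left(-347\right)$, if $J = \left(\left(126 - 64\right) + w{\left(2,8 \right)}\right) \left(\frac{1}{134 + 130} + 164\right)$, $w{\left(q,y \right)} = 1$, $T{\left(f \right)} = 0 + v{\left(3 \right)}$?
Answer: $- \frac{315138807}{88} \approx -3.5811 \cdot 10^{6}$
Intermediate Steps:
$T{\left(f \right)} = -12$ ($T{\left(f \right)} = 0 - 12 = -12$)
$J = \frac{909237}{88}$ ($J = \left(\left(126 - 64\right) + 1\right) \left(\frac{1}{134 + 130} + 164\right) = \left(62 + 1\right) \left(\frac{1}{264} + 164\right) = 63 \left(\frac{1}{264} + 164\right) = 63 \cdot \frac{43297}{264} = \frac{909237}{88} \approx 10332.0$)
$\left(T{\left(-3 \right)} + J\right) \left(-347\right) = \left(-12 + \frac{909237}{88}\right) \left(-347\right) = \frac{908181}{88} \left(-347\right) = - \frac{315138807}{88}$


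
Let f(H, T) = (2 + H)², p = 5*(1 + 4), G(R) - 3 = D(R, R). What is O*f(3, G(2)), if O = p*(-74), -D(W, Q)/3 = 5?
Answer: -46250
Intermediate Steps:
D(W, Q) = -15 (D(W, Q) = -3*5 = -15)
G(R) = -12 (G(R) = 3 - 15 = -12)
p = 25 (p = 5*5 = 25)
O = -1850 (O = 25*(-74) = -1850)
O*f(3, G(2)) = -1850*(2 + 3)² = -1850*5² = -1850*25 = -46250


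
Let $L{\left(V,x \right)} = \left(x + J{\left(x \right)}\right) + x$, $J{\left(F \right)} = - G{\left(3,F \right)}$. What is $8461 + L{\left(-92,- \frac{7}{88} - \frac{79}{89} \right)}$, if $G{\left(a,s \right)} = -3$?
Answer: $\frac{33137449}{3916} \approx 8462.1$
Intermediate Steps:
$J{\left(F \right)} = 3$ ($J{\left(F \right)} = \left(-1\right) \left(-3\right) = 3$)
$L{\left(V,x \right)} = 3 + 2 x$ ($L{\left(V,x \right)} = \left(x + 3\right) + x = \left(3 + x\right) + x = 3 + 2 x$)
$8461 + L{\left(-92,- \frac{7}{88} - \frac{79}{89} \right)} = 8461 + \left(3 + 2 \left(- \frac{7}{88} - \frac{79}{89}\right)\right) = 8461 + \left(3 + 2 \left(- \frac{7575}{7832}\right)\right) = 8461 + \left(3 - \frac{7575}{3916}\right) = 8461 + \frac{4173}{3916} = \frac{33137449}{3916}$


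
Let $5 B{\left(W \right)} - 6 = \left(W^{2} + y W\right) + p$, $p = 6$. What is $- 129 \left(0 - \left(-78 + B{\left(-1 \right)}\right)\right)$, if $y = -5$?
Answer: $- \frac{47988}{5} \approx -9597.6$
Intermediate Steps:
$B{\left(W \right)} = \frac{12}{5} - W + \frac{W^{2}}{5}$ ($B{\left(W \right)} = \frac{6}{5} + \frac{\left(W^{2} - 5 W\right) + 6}{5} = \frac{6}{5} + \frac{6 + W^{2} - 5 W}{5} = \frac{6}{5} + \left(\frac{6}{5} - W + \frac{W^{2}}{5}\right) = \frac{12}{5} - W + \frac{W^{2}}{5}$)
$- 129 \left(0 - \left(-78 + B{\left(-1 \right)}\right)\right) = - 129 \left(0 - \left(- \frac{378}{5} + 1 + \frac{1}{5}\right)\right) = - 129 \left(0 + \left(78 - \left(\frac{12}{5} + 1 + \frac{1}{5} \cdot 1\right)\right)\right) = - 129 \left(0 + \left(78 - \left(\frac{12}{5} + 1 + \frac{1}{5}\right)\right)\right) = - 129 \left(0 + \left(78 - \frac{18}{5}\right)\right) = - 129 \left(0 + \frac{372}{5}\right) = \left(-129\right) \frac{372}{5} = - \frac{47988}{5}$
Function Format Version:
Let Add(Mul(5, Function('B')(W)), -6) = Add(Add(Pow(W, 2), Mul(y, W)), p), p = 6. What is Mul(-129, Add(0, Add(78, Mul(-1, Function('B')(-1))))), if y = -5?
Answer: Rational(-47988, 5) ≈ -9597.6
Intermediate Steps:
Function('B')(W) = Add(Rational(12, 5), Mul(-1, W), Mul(Rational(1, 5), Pow(W, 2))) (Function('B')(W) = Add(Rational(6, 5), Mul(Rational(1, 5), Add(Add(Pow(W, 2), Mul(-5, W)), 6))) = Add(Rational(6, 5), Mul(Rational(1, 5), Add(6, Pow(W, 2), Mul(-5, W)))) = Add(Rational(6, 5), Add(Rational(6, 5), Mul(-1, W), Mul(Rational(1, 5), Pow(W, 2)))) = Add(Rational(12, 5), Mul(-1, W), Mul(Rational(1, 5), Pow(W, 2))))
Mul(-129, Add(0, Add(78, Mul(-1, Function('B')(-1))))) = Mul(-129, Add(0, Add(78, Mul(-1, Add(Rational(12, 5), Mul(-1, -1), Mul(Rational(1, 5), Pow(-1, 2))))))) = Mul(-129, Add(0, Add(78, Mul(-1, Add(Rational(12, 5), 1, Mul(Rational(1, 5), 1)))))) = Mul(-129, Add(0, Add(78, Mul(-1, Add(Rational(12, 5), 1, Rational(1, 5)))))) = Mul(-129, Add(0, Add(78, Mul(-1, Rational(18, 5))))) = Mul(-129, Add(0, Add(78, Rational(-18, 5)))) = Mul(-129, Add(0, Rational(372, 5))) = Mul(-129, Rational(372, 5)) = Rational(-47988, 5)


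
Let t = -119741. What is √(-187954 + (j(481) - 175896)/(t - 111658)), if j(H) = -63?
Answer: I*√2535663810577/3673 ≈ 433.54*I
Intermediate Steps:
√(-187954 + (j(481) - 175896)/(t - 111658)) = √(-187954 + (-63 - 175896)/(-119741 - 111658)) = √(-187954 - 175959/(-231399)) = √(-187954 - 175959*(-1/231399)) = √(-187954 + 2793/3673) = √(-690352249/3673) = I*√2535663810577/3673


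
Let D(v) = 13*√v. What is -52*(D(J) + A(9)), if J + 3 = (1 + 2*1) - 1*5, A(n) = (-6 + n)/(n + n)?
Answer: -26/3 - 676*I*√5 ≈ -8.6667 - 1511.6*I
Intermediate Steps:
A(n) = (-6 + n)/(2*n) (A(n) = (-6 + n)/((2*n)) = (-6 + n)*(1/(2*n)) = (-6 + n)/(2*n))
J = -5 (J = -3 + ((1 + 2*1) - 1*5) = -3 + ((1 + 2) - 5) = -3 + (3 - 5) = -3 - 2 = -5)
-52*(D(J) + A(9)) = -52*(13*√(-5) + (½)*(-6 + 9)/9) = -52*(13*(I*√5) + (½)*(⅑)*3) = -52*(13*I*√5 + ⅙) = -52*(⅙ + 13*I*√5) = -26/3 - 676*I*√5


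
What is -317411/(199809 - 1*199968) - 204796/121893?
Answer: 12885872153/6460329 ≈ 1994.6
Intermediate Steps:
-317411/(199809 - 1*199968) - 204796/121893 = -317411/(199809 - 199968) - 204796*1/121893 = -317411/(-159) - 204796/121893 = -317411*(-1/159) - 204796/121893 = 317411/159 - 204796/121893 = 12885872153/6460329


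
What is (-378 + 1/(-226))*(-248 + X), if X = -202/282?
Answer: 2995909601/31866 ≈ 94016.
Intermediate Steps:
X = -101/141 (X = -202*1/282 = -101/141 ≈ -0.71631)
(-378 + 1/(-226))*(-248 + X) = (-378 + 1/(-226))*(-248 - 101/141) = (-378 - 1/226)*(-35069/141) = -85429/226*(-35069/141) = 2995909601/31866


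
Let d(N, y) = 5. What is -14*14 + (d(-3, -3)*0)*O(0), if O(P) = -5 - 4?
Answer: -196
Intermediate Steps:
O(P) = -9
-14*14 + (d(-3, -3)*0)*O(0) = -14*14 + (5*0)*(-9) = -196 + 0*(-9) = -196 + 0 = -196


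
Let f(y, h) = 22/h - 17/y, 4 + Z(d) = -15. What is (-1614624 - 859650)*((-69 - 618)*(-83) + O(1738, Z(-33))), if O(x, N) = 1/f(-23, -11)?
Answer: -4091424846564/29 ≈ -1.4108e+11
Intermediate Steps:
Z(d) = -19 (Z(d) = -4 - 15 = -19)
f(y, h) = -17/y + 22/h
O(x, N) = -23/29 (O(x, N) = 1/(-17/(-23) + 22/(-11)) = 1/(-17*(-1/23) + 22*(-1/11)) = 1/(17/23 - 2) = 1/(-29/23) = -23/29)
(-1614624 - 859650)*((-69 - 618)*(-83) + O(1738, Z(-33))) = (-1614624 - 859650)*((-69 - 618)*(-83) - 23/29) = -2474274*(-687*(-83) - 23/29) = -2474274*(57021 - 23/29) = -2474274*1653586/29 = -4091424846564/29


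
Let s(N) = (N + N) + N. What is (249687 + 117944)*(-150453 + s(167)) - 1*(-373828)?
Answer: -55126629884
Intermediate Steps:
s(N) = 3*N (s(N) = 2*N + N = 3*N)
(249687 + 117944)*(-150453 + s(167)) - 1*(-373828) = (249687 + 117944)*(-150453 + 3*167) - 1*(-373828) = 367631*(-150453 + 501) + 373828 = 367631*(-149952) + 373828 = -55127003712 + 373828 = -55126629884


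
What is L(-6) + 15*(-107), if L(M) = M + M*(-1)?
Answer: -1605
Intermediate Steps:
L(M) = 0 (L(M) = M - M = 0)
L(-6) + 15*(-107) = 0 + 15*(-107) = 0 - 1605 = -1605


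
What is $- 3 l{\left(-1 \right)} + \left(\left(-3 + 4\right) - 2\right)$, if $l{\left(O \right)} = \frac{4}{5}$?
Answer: $- \frac{17}{5} \approx -3.4$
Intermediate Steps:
$l{\left(O \right)} = \frac{4}{5}$ ($l{\left(O \right)} = 4 \cdot \frac{1}{5} = \frac{4}{5}$)
$- 3 l{\left(-1 \right)} + \left(\left(-3 + 4\right) - 2\right) = \left(-3\right) \frac{4}{5} + \left(\left(-3 + 4\right) - 2\right) = - \frac{12}{5} + \left(1 - 2\right) = - \frac{12}{5} - 1 = - \frac{17}{5}$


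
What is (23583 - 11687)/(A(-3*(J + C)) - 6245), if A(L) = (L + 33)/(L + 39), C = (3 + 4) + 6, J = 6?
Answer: -35688/18731 ≈ -1.9053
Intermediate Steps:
C = 13 (C = 7 + 6 = 13)
A(L) = (33 + L)/(39 + L)
(23583 - 11687)/(A(-3*(J + C)) - 6245) = (23583 - 11687)/((33 - 3*(6 + 13))/(39 - 3*(6 + 13)) - 6245) = 11896/((33 - 3*19)/(39 - 3*19) - 6245) = 11896/((33 - 57)/(39 - 57) - 6245) = 11896/(-24/(-18) - 6245) = 11896/(-1/18*(-24) - 6245) = 11896/(4/3 - 6245) = 11896/(-18731/3) = 11896*(-3/18731) = -35688/18731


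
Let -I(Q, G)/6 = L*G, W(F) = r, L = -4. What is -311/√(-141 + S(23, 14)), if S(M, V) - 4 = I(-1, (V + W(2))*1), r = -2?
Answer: -311*√151/151 ≈ -25.309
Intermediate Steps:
W(F) = -2
I(Q, G) = 24*G (I(Q, G) = -(-24)*G = 24*G)
S(M, V) = -44 + 24*V (S(M, V) = 4 + 24*((V - 2)*1) = 4 + 24*((-2 + V)*1) = 4 + 24*(-2 + V) = 4 + (-48 + 24*V) = -44 + 24*V)
-311/√(-141 + S(23, 14)) = -311/√(-141 + (-44 + 24*14)) = -311/√(-141 + (-44 + 336)) = -311/√(-141 + 292) = -311*√151/151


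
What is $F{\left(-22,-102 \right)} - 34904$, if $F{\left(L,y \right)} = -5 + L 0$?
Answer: $-34909$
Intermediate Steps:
$F{\left(L,y \right)} = -5$ ($F{\left(L,y \right)} = -5 + 0 = -5$)
$F{\left(-22,-102 \right)} - 34904 = -5 - 34904 = -34909$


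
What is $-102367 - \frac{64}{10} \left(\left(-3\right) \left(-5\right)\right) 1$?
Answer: $-102463$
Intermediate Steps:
$-102367 - \frac{64}{10} \left(\left(-3\right) \left(-5\right)\right) 1 = -102367 - 64 \cdot \frac{1}{10} \cdot 15 \cdot 1 = -102367 - \frac{32}{5} \cdot 15 \cdot 1 = -102367 - 96 \cdot 1 = -102367 - 96 = -102463$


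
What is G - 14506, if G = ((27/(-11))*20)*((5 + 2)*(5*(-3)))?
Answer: -102866/11 ≈ -9351.5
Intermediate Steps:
G = 56700/11 (G = ((27*(-1/11))*20)*(7*(-15)) = -27/11*20*(-105) = -540/11*(-105) = 56700/11 ≈ 5154.5)
G - 14506 = 56700/11 - 14506 = -102866/11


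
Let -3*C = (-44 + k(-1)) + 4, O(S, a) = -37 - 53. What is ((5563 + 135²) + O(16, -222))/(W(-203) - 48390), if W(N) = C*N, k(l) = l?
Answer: -4182/9029 ≈ -0.46317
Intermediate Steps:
O(S, a) = -90
C = 41/3 (C = -((-44 - 1) + 4)/3 = -(-45 + 4)/3 = -⅓*(-41) = 41/3 ≈ 13.667)
W(N) = 41*N/3
((5563 + 135²) + O(16, -222))/(W(-203) - 48390) = ((5563 + 135²) - 90)/((41/3)*(-203) - 48390) = ((5563 + 18225) - 90)/(-8323/3 - 48390) = (23788 - 90)/(-153493/3) = 23698*(-3/153493) = -4182/9029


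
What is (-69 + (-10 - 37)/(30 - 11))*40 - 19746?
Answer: -429494/19 ≈ -22605.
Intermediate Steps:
(-69 + (-10 - 37)/(30 - 11))*40 - 19746 = (-69 - 47/19)*40 - 19746 = -1358/19*40 - 19746 = -54320/19 - 19746 = -429494/19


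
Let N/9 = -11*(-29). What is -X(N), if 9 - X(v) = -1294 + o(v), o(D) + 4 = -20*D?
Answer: -58727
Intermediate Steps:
N = 2871 (N = 9*(-11*(-29)) = 9*319 = 2871)
o(D) = -4 - 20*D
X(v) = 1307 + 20*v (X(v) = 9 - (-1294 + (-4 - 20*v)) = 9 - (-1298 - 20*v) = 9 + (1298 + 20*v) = 1307 + 20*v)
-X(N) = -(1307 + 20*2871) = -(1307 + 57420) = -1*58727 = -58727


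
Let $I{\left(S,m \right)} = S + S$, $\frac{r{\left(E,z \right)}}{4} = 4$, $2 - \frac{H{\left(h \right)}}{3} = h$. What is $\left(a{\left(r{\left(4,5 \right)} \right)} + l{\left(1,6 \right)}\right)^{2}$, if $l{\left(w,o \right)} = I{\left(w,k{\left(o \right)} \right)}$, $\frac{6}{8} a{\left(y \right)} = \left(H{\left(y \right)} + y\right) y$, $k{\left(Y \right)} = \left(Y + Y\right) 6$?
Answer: $\frac{2748964}{9} \approx 3.0544 \cdot 10^{5}$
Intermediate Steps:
$H{\left(h \right)} = 6 - 3 h$
$k{\left(Y \right)} = 12 Y$ ($k{\left(Y \right)} = 2 Y 6 = 12 Y$)
$r{\left(E,z \right)} = 16$ ($r{\left(E,z \right)} = 4 \cdot 4 = 16$)
$I{\left(S,m \right)} = 2 S$
$a{\left(y \right)} = \frac{4 y \left(6 - 2 y\right)}{3}$ ($a{\left(y \right)} = \frac{4 \left(\left(6 - 3 y\right) + y\right) y}{3} = \frac{4 \left(6 - 2 y\right) y}{3} = \frac{4 y \left(6 - 2 y\right)}{3}$)
$l{\left(w,o \right)} = 2 w$
$\left(a{\left(r{\left(4,5 \right)} \right)} + l{\left(1,6 \right)}\right)^{2} = \left(\frac{8}{3} \cdot 16 \left(3 - 16\right) + 2 \cdot 1\right)^{2} = \left(\frac{8}{3} \cdot 16 \left(3 - 16\right) + 2\right)^{2} = \left(\frac{8}{3} \cdot 16 \left(-13\right) + 2\right)^{2} = \left(- \frac{1664}{3} + 2\right)^{2} = \left(- \frac{1658}{3}\right)^{2} = \frac{2748964}{9}$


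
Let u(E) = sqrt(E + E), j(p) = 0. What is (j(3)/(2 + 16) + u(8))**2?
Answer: 16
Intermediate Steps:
u(E) = sqrt(2)*sqrt(E) (u(E) = sqrt(2*E) = sqrt(2)*sqrt(E))
(j(3)/(2 + 16) + u(8))**2 = (0/(2 + 16) + sqrt(2)*sqrt(8))**2 = (0/18 + sqrt(2)*(2*sqrt(2)))**2 = (0*(1/18) + 4)**2 = (0 + 4)**2 = 4**2 = 16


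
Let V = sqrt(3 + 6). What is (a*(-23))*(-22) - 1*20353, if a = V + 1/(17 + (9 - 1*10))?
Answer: -150427/8 ≈ -18803.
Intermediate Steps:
V = 3 (V = sqrt(9) = 3)
a = 49/16 (a = 3 + 1/(17 + (9 - 1*10)) = 3 + 1/(17 + (9 - 10)) = 3 + 1/(17 - 1) = 3 + 1/16 = 49/16 ≈ 3.0625)
(a*(-23))*(-22) - 1*20353 = ((49/16)*(-23))*(-22) - 1*20353 = -1127/16*(-22) - 20353 = 12397/8 - 20353 = -150427/8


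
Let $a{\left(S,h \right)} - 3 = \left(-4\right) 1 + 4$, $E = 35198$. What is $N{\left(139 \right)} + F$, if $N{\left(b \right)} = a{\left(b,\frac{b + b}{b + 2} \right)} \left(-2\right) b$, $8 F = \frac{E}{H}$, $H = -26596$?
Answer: $- \frac{88741855}{106384} \approx -834.17$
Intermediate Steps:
$F = - \frac{17599}{106384}$ ($F = \frac{35198 \frac{1}{-26596}}{8} = \frac{35198 \left(- \frac{1}{26596}\right)}{8} = \frac{1}{8} \left(- \frac{17599}{13298}\right) = - \frac{17599}{106384} \approx -0.16543$)
$a{\left(S,h \right)} = 3$ ($a{\left(S,h \right)} = 3 + \left(\left(-4\right) 1 + 4\right) = 3 + \left(-4 + 4\right) = 3 + 0 = 3$)
$N{\left(b \right)} = - 6 b$ ($N{\left(b \right)} = 3 \left(-2\right) b = - 6 b$)
$N{\left(139 \right)} + F = \left(-6\right) 139 - \frac{17599}{106384} = -834 - \frac{17599}{106384} = - \frac{88741855}{106384}$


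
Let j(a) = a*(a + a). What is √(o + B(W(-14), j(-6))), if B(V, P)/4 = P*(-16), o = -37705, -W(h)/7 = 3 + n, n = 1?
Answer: I*√42313 ≈ 205.7*I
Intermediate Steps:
W(h) = -28 (W(h) = -7*(3 + 1) = -7*4 = -28)
j(a) = 2*a² (j(a) = a*(2*a) = 2*a²)
B(V, P) = -64*P (B(V, P) = 4*(P*(-16)) = 4*(-16*P) = -64*P)
√(o + B(W(-14), j(-6))) = √(-37705 - 128*(-6)²) = √(-37705 - 128*36) = √(-37705 - 64*72) = √(-37705 - 4608) = √(-42313) = I*√42313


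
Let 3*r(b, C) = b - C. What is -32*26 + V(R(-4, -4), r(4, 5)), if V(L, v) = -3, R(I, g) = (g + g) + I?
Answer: -835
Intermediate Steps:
r(b, C) = -C/3 + b/3 (r(b, C) = (b - C)/3 = -C/3 + b/3)
R(I, g) = I + 2*g (R(I, g) = 2*g + I = I + 2*g)
-32*26 + V(R(-4, -4), r(4, 5)) = -32*26 - 3 = -832 - 3 = -835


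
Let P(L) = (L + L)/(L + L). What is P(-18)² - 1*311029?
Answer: -311028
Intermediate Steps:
P(L) = 1 (P(L) = (2*L)/((2*L)) = (2*L)*(1/(2*L)) = 1)
P(-18)² - 1*311029 = 1² - 1*311029 = 1 - 311029 = -311028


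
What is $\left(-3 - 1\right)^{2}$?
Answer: $16$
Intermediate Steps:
$\left(-3 - 1\right)^{2} = \left(-4\right)^{2} = 16$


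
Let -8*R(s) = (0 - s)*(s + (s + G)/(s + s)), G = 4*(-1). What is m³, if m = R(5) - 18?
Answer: -13312053/4096 ≈ -3250.0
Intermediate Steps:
G = -4
R(s) = s*(s + (-4 + s)/(2*s))/8 (R(s) = -(0 - s)*(s + (s - 4)/(s + s))/8 = -(-s)*(s + (-4 + s)/((2*s)))/8 = -(-s)*(s + (-4 + s)*(1/(2*s)))/8 = -(-s)*(s + (-4 + s)/(2*s))/8 = -(-1)*s*(s + (-4 + s)/(2*s))/8 = s*(s + (-4 + s)/(2*s))/8)
m = -237/16 (m = (-¼ + (⅛)*5² + (1/16)*5) - 18 = (-¼ + (⅛)*25 + 5/16) - 18 = (-¼ + 25/8 + 5/16) - 18 = 51/16 - 18 = -237/16 ≈ -14.813)
m³ = (-237/16)³ = -13312053/4096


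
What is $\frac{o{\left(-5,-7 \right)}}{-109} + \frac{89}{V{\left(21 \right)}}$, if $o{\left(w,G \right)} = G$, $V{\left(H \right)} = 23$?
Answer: $\frac{9862}{2507} \approx 3.9338$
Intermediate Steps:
$\frac{o{\left(-5,-7 \right)}}{-109} + \frac{89}{V{\left(21 \right)}} = - \frac{7}{-109} + \frac{89}{23} = \left(-7\right) \left(- \frac{1}{109}\right) + 89 \cdot \frac{1}{23} = \frac{7}{109} + \frac{89}{23} = \frac{9862}{2507}$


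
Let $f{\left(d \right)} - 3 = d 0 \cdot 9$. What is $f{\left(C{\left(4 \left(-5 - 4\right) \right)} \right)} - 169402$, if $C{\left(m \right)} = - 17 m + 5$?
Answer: $-169399$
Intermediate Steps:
$C{\left(m \right)} = 5 - 17 m$
$f{\left(d \right)} = 3$ ($f{\left(d \right)} = 3 + d 0 \cdot 9 = 3 + 0 \cdot 9 = 3 + 0 = 3$)
$f{\left(C{\left(4 \left(-5 - 4\right) \right)} \right)} - 169402 = 3 - 169402 = -169399$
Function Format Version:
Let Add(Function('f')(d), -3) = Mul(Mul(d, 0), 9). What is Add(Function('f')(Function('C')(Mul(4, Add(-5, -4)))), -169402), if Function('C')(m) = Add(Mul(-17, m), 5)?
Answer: -169399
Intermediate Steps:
Function('C')(m) = Add(5, Mul(-17, m))
Function('f')(d) = 3 (Function('f')(d) = Add(3, Mul(Mul(d, 0), 9)) = Add(3, Mul(0, 9)) = Add(3, 0) = 3)
Add(Function('f')(Function('C')(Mul(4, Add(-5, -4)))), -169402) = Add(3, -169402) = -169399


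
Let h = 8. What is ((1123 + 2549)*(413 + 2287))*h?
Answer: 79315200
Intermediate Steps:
((1123 + 2549)*(413 + 2287))*h = ((1123 + 2549)*(413 + 2287))*8 = (3672*2700)*8 = 9914400*8 = 79315200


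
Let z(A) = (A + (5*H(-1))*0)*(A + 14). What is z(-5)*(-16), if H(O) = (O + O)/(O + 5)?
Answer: 720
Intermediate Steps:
H(O) = 2*O/(5 + O) (H(O) = (2*O)/(5 + O) = 2*O/(5 + O))
z(A) = A*(14 + A) (z(A) = (A + (5*(2*(-1)/(5 - 1)))*0)*(A + 14) = (A + (5*(2*(-1)/4))*0)*(14 + A) = (A + (5*(2*(-1)*(¼)))*0)*(14 + A) = (A + (5*(-½))*0)*(14 + A) = (A - 5/2*0)*(14 + A) = (A + 0)*(14 + A) = A*(14 + A))
z(-5)*(-16) = -5*(14 - 5)*(-16) = -5*9*(-16) = -45*(-16) = 720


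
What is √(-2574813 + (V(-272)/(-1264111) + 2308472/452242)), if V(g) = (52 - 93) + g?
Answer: I*√210376413968153310380477298954/285842043431 ≈ 1604.6*I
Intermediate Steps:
V(g) = -41 + g
√(-2574813 + (V(-272)/(-1264111) + 2308472/452242)) = √(-2574813 + ((-41 - 272)/(-1264111) + 2308472/452242)) = √(-2574813 + (-313*(-1/1264111) + 2308472*(1/452242))) = √(-2574813 + (313/1264111 + 1154236/226121)) = √(-2574813 + 1459153200069/285842043431) = √(-735988350219503334/285842043431) = I*√210376413968153310380477298954/285842043431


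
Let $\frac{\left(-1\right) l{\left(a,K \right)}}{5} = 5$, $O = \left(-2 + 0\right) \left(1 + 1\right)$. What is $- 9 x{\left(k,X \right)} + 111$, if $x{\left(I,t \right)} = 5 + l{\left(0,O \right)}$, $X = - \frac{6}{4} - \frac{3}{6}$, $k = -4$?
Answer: $291$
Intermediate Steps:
$O = -4$ ($O = \left(-2\right) 2 = -4$)
$l{\left(a,K \right)} = -25$ ($l{\left(a,K \right)} = \left(-5\right) 5 = -25$)
$X = -2$ ($X = \left(-6\right) \frac{1}{4} - \frac{1}{2} = - \frac{3}{2} - \frac{1}{2} = -2$)
$x{\left(I,t \right)} = -20$ ($x{\left(I,t \right)} = 5 - 25 = -20$)
$- 9 x{\left(k,X \right)} + 111 = \left(-9\right) \left(-20\right) + 111 = 180 + 111 = 291$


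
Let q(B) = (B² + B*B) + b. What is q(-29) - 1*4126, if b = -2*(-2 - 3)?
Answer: -2434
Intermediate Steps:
b = 10 (b = -2*(-5) = 10)
q(B) = 10 + 2*B² (q(B) = (B² + B*B) + 10 = (B² + B²) + 10 = 2*B² + 10 = 10 + 2*B²)
q(-29) - 1*4126 = (10 + 2*(-29)²) - 1*4126 = (10 + 2*841) - 4126 = (10 + 1682) - 4126 = 1692 - 4126 = -2434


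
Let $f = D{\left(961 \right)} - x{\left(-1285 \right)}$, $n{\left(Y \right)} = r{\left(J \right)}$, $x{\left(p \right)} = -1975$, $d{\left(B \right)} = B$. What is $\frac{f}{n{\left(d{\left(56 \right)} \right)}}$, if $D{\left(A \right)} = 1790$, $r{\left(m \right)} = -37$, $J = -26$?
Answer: $- \frac{3765}{37} \approx -101.76$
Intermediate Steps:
$n{\left(Y \right)} = -37$
$f = 3765$ ($f = 1790 - -1975 = 1790 + 1975 = 3765$)
$\frac{f}{n{\left(d{\left(56 \right)} \right)}} = \frac{3765}{-37} = 3765 \left(- \frac{1}{37}\right) = - \frac{3765}{37}$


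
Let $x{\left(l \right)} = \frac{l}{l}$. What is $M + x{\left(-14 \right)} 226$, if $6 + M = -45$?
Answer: $175$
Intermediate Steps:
$M = -51$ ($M = -6 - 45 = -51$)
$x{\left(l \right)} = 1$
$M + x{\left(-14 \right)} 226 = -51 + 1 \cdot 226 = -51 + 226 = 175$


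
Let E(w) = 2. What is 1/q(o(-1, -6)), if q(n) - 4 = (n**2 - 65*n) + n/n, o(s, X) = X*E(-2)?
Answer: 1/929 ≈ 0.0010764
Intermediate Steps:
o(s, X) = 2*X (o(s, X) = X*2 = 2*X)
q(n) = 5 + n**2 - 65*n (q(n) = 4 + ((n**2 - 65*n) + n/n) = 4 + ((n**2 - 65*n) + 1) = 4 + (1 + n**2 - 65*n) = 5 + n**2 - 65*n)
1/q(o(-1, -6)) = 1/(5 + (2*(-6))**2 - 130*(-6)) = 1/(5 + (-12)**2 - 65*(-12)) = 1/(5 + 144 + 780) = 1/929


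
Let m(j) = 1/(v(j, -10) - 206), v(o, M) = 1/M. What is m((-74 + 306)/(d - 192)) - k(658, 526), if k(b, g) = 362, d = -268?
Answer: -746092/2061 ≈ -362.00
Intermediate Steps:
m(j) = -10/2061 (m(j) = 1/(1/(-10) - 206) = 1/(-⅒ - 206) = 1/(-2061/10) = -10/2061)
m((-74 + 306)/(d - 192)) - k(658, 526) = -10/2061 - 1*362 = -10/2061 - 362 = -746092/2061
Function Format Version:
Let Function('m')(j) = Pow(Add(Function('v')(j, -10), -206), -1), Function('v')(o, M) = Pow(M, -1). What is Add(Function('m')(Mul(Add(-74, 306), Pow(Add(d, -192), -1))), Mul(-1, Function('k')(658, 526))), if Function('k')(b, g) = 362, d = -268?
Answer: Rational(-746092, 2061) ≈ -362.00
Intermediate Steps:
Function('m')(j) = Rational(-10, 2061) (Function('m')(j) = Pow(Add(Pow(-10, -1), -206), -1) = Pow(Add(Rational(-1, 10), -206), -1) = Pow(Rational(-2061, 10), -1) = Rational(-10, 2061))
Add(Function('m')(Mul(Add(-74, 306), Pow(Add(d, -192), -1))), Mul(-1, Function('k')(658, 526))) = Add(Rational(-10, 2061), Mul(-1, 362)) = Add(Rational(-10, 2061), -362) = Rational(-746092, 2061)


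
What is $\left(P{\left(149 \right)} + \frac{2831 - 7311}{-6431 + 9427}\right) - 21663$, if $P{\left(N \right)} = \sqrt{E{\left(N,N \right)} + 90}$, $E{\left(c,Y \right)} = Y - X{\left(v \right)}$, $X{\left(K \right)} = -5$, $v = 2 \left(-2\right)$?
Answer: $- \frac{2318101}{107} + 2 \sqrt{61} \approx -21649.0$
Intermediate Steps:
$v = -4$
$E{\left(c,Y \right)} = 5 + Y$ ($E{\left(c,Y \right)} = Y - -5 = Y + 5 = 5 + Y$)
$P{\left(N \right)} = \sqrt{95 + N}$ ($P{\left(N \right)} = \sqrt{\left(5 + N\right) + 90} = \sqrt{95 + N}$)
$\left(P{\left(149 \right)} + \frac{2831 - 7311}{-6431 + 9427}\right) - 21663 = \left(\sqrt{95 + 149} + \frac{2831 - 7311}{-6431 + 9427}\right) - 21663 = \left(\sqrt{244} - \frac{4480}{2996}\right) - 21663 = \left(2 \sqrt{61} - \frac{160}{107}\right) - 21663 = \left(- \frac{160}{107} + 2 \sqrt{61}\right) - 21663 = - \frac{2318101}{107} + 2 \sqrt{61}$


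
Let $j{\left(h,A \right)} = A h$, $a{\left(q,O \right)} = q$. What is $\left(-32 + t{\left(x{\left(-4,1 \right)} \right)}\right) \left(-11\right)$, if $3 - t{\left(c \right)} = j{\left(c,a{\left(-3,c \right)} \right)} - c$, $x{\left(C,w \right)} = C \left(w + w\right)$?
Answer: $671$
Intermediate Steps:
$x{\left(C,w \right)} = 2 C w$ ($x{\left(C,w \right)} = C 2 w = 2 C w$)
$t{\left(c \right)} = 3 + 4 c$ ($t{\left(c \right)} = 3 - \left(- 3 c - c\right) = 3 - - 4 c = 3 + 4 c$)
$\left(-32 + t{\left(x{\left(-4,1 \right)} \right)}\right) \left(-11\right) = \left(-32 + \left(3 + 4 \cdot 2 \left(-4\right) 1\right)\right) \left(-11\right) = \left(-32 + \left(3 + 4 \left(-8\right)\right)\right) \left(-11\right) = \left(-32 + \left(3 - 32\right)\right) \left(-11\right) = \left(-32 - 29\right) \left(-11\right) = \left(-61\right) \left(-11\right) = 671$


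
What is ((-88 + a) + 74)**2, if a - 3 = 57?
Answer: 2116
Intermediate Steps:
a = 60 (a = 3 + 57 = 60)
((-88 + a) + 74)**2 = ((-88 + 60) + 74)**2 = (-28 + 74)**2 = 46**2 = 2116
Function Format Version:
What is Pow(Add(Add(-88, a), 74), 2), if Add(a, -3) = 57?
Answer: 2116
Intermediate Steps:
a = 60 (a = Add(3, 57) = 60)
Pow(Add(Add(-88, a), 74), 2) = Pow(Add(Add(-88, 60), 74), 2) = Pow(Add(-28, 74), 2) = Pow(46, 2) = 2116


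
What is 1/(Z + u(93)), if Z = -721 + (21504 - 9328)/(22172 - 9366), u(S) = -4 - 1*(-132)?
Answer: -6403/3790891 ≈ -0.0016890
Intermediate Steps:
u(S) = 128 (u(S) = -4 + 132 = 128)
Z = -4610475/6403 (Z = -721 + 12176/12806 = -721 + 12176*(1/12806) = -721 + 6088/6403 = -4610475/6403 ≈ -720.05)
1/(Z + u(93)) = 1/(-4610475/6403 + 128) = 1/(-3790891/6403) = -6403/3790891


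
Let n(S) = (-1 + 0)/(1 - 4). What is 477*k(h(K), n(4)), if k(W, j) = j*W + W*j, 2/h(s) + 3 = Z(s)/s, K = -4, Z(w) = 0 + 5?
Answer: -2544/17 ≈ -149.65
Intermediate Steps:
Z(w) = 5
h(s) = 2/(-3 + 5/s)
n(S) = 1/3 (n(S) = -1/(-3) = -1*(-1/3) = 1/3)
k(W, j) = 2*W*j (k(W, j) = W*j + W*j = 2*W*j)
477*k(h(K), n(4)) = 477*(2*(-2*(-4)/(-5 + 3*(-4)))*(1/3)) = 477*(2*(-2*(-4)/(-5 - 12))*(1/3)) = 477*(2*(-2*(-4)/(-17))*(1/3)) = 477*(2*(-2*(-4)*(-1/17))*(1/3)) = 477*(2*(-8/17)*(1/3)) = 477*(-16/51) = -2544/17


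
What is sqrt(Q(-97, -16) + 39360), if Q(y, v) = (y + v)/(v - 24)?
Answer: sqrt(15745130)/20 ≈ 198.40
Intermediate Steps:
Q(y, v) = (v + y)/(-24 + v)
sqrt(Q(-97, -16) + 39360) = sqrt((-16 - 97)/(-24 - 16) + 39360) = sqrt(-113/(-40) + 39360) = sqrt(-1/40*(-113) + 39360) = sqrt(113/40 + 39360) = sqrt(1574513/40) = sqrt(15745130)/20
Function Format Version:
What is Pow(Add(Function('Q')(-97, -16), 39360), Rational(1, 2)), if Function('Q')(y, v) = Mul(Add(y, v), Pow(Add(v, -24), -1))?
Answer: Mul(Rational(1, 20), Pow(15745130, Rational(1, 2))) ≈ 198.40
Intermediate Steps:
Function('Q')(y, v) = Mul(Pow(Add(-24, v), -1), Add(v, y)) (Function('Q')(y, v) = Mul(Add(v, y), Pow(Add(-24, v), -1)) = Mul(Pow(Add(-24, v), -1), Add(v, y)))
Pow(Add(Function('Q')(-97, -16), 39360), Rational(1, 2)) = Pow(Add(Mul(Pow(Add(-24, -16), -1), Add(-16, -97)), 39360), Rational(1, 2)) = Pow(Add(Mul(Pow(-40, -1), -113), 39360), Rational(1, 2)) = Pow(Add(Mul(Rational(-1, 40), -113), 39360), Rational(1, 2)) = Pow(Add(Rational(113, 40), 39360), Rational(1, 2)) = Pow(Rational(1574513, 40), Rational(1, 2)) = Mul(Rational(1, 20), Pow(15745130, Rational(1, 2)))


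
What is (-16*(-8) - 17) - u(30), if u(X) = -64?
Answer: 175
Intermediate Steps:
(-16*(-8) - 17) - u(30) = (-16*(-8) - 17) - 1*(-64) = (128 - 17) + 64 = 111 + 64 = 175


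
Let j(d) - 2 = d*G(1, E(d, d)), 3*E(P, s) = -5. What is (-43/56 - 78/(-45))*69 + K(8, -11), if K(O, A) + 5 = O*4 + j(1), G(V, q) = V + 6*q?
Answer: 24253/280 ≈ 86.618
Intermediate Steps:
E(P, s) = -5/3 (E(P, s) = (1/3)*(-5) = -5/3)
j(d) = 2 - 9*d (j(d) = 2 + d*(1 + 6*(-5/3)) = 2 + d*(1 - 10) = 2 + d*(-9) = 2 - 9*d)
K(O, A) = -12 + 4*O (K(O, A) = -5 + (O*4 + (2 - 9*1)) = -5 + (4*O + (2 - 9)) = -5 + (4*O - 7) = -5 + (-7 + 4*O) = -12 + 4*O)
(-43/56 - 78/(-45))*69 + K(8, -11) = (-43/56 - 78/(-45))*69 + (-12 + 4*8) = (-43*1/56 - 78*(-1/45))*69 + (-12 + 32) = (-43/56 + 26/15)*69 + 20 = (811/840)*69 + 20 = 18653/280 + 20 = 24253/280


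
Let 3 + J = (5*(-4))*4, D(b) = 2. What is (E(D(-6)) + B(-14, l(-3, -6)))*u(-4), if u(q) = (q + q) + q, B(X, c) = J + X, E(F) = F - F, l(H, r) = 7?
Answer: 1164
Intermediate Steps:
J = -83 (J = -3 + (5*(-4))*4 = -3 - 20*4 = -3 - 80 = -83)
E(F) = 0
B(X, c) = -83 + X
u(q) = 3*q (u(q) = 2*q + q = 3*q)
(E(D(-6)) + B(-14, l(-3, -6)))*u(-4) = (0 + (-83 - 14))*(3*(-4)) = (0 - 97)*(-12) = -97*(-12) = 1164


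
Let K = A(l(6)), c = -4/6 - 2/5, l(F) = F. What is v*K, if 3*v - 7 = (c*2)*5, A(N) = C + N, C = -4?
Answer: -22/9 ≈ -2.4444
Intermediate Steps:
A(N) = -4 + N
c = -16/15 (c = -4*⅙ - 2*⅕ = -⅔ - ⅖ = -16/15 ≈ -1.0667)
K = 2 (K = -4 + 6 = 2)
v = -11/9 (v = 7/3 + (-16/15*2*5)/3 = 7/3 + (-32/15*5)/3 = 7/3 + (⅓)*(-32/3) = 7/3 - 32/9 = -11/9 ≈ -1.2222)
v*K = -11/9*2 = -22/9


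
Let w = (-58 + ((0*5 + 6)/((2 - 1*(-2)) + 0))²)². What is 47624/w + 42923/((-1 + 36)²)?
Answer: 3067948267/60918025 ≈ 50.362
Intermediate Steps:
w = 49729/16 (w = (-58 + ((0 + 6)/((2 + 2) + 0))²)² = (-58 + (6/(4 + 0))²)² = (-58 + (6/4)²)² = (-58 + (6*(¼))²)² = (-58 + (3/2)²)² = (-58 + 9/4)² = (-223/4)² = 49729/16 ≈ 3108.1)
47624/w + 42923/((-1 + 36)²) = 47624/(49729/16) + 42923/((-1 + 36)²) = 47624*(16/49729) + 42923/(35²) = 761984/49729 + 42923/1225 = 3067948267/60918025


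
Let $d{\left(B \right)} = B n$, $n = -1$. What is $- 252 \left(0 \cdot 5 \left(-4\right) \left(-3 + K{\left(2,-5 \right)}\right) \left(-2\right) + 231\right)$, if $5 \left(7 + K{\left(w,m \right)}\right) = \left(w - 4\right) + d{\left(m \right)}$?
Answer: $-58212$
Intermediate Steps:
$d{\left(B \right)} = - B$ ($d{\left(B \right)} = B \left(-1\right) = - B$)
$K{\left(w,m \right)} = - \frac{39}{5} - \frac{m}{5} + \frac{w}{5}$ ($K{\left(w,m \right)} = -7 + \frac{\left(w - 4\right) - m}{5} = -7 + \frac{\left(-4 + w\right) - m}{5} = -7 + \frac{-4 + w - m}{5} = -7 - \left(\frac{4}{5} - \frac{w}{5} + \frac{m}{5}\right) = - \frac{39}{5} - \frac{m}{5} + \frac{w}{5}$)
$- 252 \left(0 \cdot 5 \left(-4\right) \left(-3 + K{\left(2,-5 \right)}\right) \left(-2\right) + 231\right) = - 252 \left(0 \cdot 5 \left(-4\right) \left(-3 - \frac{32}{5}\right) \left(-2\right) + 231\right) = - 252 \left(0 \left(-4\right) \left(-3 + \left(- \frac{39}{5} + 1 + \frac{2}{5}\right)\right) \left(-2\right) + 231\right) = - 252 \left(0 \left(-3 - \frac{32}{5}\right) \left(-2\right) + 231\right) = - 252 \left(0 \left(- \frac{47}{5}\right) \left(-2\right) + 231\right) = - 252 \left(0 \left(-2\right) + 231\right) = - 252 \left(0 + 231\right) = \left(-252\right) 231 = -58212$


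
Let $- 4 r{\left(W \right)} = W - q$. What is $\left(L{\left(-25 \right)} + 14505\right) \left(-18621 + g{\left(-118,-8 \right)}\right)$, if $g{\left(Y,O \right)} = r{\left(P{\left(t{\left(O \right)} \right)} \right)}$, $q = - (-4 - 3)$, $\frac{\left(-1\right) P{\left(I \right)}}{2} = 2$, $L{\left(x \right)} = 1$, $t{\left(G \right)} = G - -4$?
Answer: $- \frac{540152669}{2} \approx -2.7008 \cdot 10^{8}$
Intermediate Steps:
$t{\left(G \right)} = 4 + G$ ($t{\left(G \right)} = G + 4 = 4 + G$)
$P{\left(I \right)} = -4$ ($P{\left(I \right)} = \left(-2\right) 2 = -4$)
$q = 7$ ($q = - (-4 - 3) = \left(-1\right) \left(-7\right) = 7$)
$r{\left(W \right)} = \frac{7}{4} - \frac{W}{4}$ ($r{\left(W \right)} = - \frac{W - 7}{4} = - \frac{-7 + W}{4} = \frac{7}{4} - \frac{W}{4}$)
$g{\left(Y,O \right)} = \frac{11}{4}$ ($g{\left(Y,O \right)} = \frac{7}{4} - -1 = \frac{7}{4} + 1 = \frac{11}{4}$)
$\left(L{\left(-25 \right)} + 14505\right) \left(-18621 + g{\left(-118,-8 \right)}\right) = \left(1 + 14505\right) \left(-18621 + \frac{11}{4}\right) = 14506 \left(- \frac{74473}{4}\right) = - \frac{540152669}{2}$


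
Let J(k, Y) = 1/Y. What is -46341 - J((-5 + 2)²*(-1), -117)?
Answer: -5421896/117 ≈ -46341.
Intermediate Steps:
-46341 - J((-5 + 2)²*(-1), -117) = -46341 - 1/(-117) = -46341 - 1*(-1/117) = -46341 + 1/117 = -5421896/117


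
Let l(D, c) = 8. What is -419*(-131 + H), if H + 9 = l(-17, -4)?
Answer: 55308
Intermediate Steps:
H = -1 (H = -9 + 8 = -1)
-419*(-131 + H) = -419*(-131 - 1) = -419*(-132) = 55308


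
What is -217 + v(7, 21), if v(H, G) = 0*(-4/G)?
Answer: -217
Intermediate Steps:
v(H, G) = 0
-217 + v(7, 21) = -217 + 0 = -217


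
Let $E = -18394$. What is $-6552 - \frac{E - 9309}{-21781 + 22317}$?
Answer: $- \frac{3484169}{536} \approx -6500.3$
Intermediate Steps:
$-6552 - \frac{E - 9309}{-21781 + 22317} = -6552 - \frac{-18394 - 9309}{-21781 + 22317} = -6552 - - \frac{27703}{536} = -6552 + \frac{27703}{536} = - \frac{3484169}{536}$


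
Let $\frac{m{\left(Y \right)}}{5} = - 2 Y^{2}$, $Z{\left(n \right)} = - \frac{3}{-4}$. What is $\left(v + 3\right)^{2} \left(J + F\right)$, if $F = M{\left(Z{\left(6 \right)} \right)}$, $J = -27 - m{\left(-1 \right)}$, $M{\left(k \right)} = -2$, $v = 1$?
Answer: $-304$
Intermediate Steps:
$Z{\left(n \right)} = \frac{3}{4}$ ($Z{\left(n \right)} = \left(-3\right) \left(- \frac{1}{4}\right) = \frac{3}{4}$)
$m{\left(Y \right)} = - 10 Y^{2}$ ($m{\left(Y \right)} = 5 \left(- 2 Y^{2}\right) = - 10 Y^{2}$)
$J = -17$ ($J = -27 - - 10 \left(-1\right)^{2} = -27 - \left(-10\right) 1 = -27 - -10 = -27 + 10 = -17$)
$F = -2$
$\left(v + 3\right)^{2} \left(J + F\right) = \left(1 + 3\right)^{2} \left(-17 - 2\right) = 4^{2} \left(-19\right) = 16 \left(-19\right) = -304$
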